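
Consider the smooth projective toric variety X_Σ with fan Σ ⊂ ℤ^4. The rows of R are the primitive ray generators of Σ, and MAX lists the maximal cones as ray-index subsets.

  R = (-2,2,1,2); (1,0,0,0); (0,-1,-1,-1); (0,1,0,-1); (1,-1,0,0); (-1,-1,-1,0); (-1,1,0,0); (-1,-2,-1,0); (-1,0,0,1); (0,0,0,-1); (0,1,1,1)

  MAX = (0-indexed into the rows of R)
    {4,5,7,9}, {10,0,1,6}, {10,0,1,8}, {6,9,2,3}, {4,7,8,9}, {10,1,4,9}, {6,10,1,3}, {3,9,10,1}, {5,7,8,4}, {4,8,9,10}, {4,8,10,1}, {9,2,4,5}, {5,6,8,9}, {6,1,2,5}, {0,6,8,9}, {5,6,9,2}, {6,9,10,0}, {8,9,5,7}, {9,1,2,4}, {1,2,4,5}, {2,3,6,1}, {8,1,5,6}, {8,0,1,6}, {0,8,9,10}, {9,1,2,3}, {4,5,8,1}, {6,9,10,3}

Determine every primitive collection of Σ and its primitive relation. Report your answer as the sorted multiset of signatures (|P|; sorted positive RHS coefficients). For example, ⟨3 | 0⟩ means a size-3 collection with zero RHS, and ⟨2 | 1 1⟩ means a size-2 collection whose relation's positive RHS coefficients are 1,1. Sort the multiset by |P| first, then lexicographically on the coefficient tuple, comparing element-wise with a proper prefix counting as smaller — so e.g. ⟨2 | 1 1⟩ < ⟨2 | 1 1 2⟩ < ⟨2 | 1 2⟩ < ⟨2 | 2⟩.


Primitive collections (23):

  P={2,10}:  v_{2} + v_{10} = 0  ⟹  sig = ⟨2 | 0⟩
  P={4,6}:  v_{4} + v_{6} = 0  ⟹  sig = ⟨2 | 0⟩
  P={2,8}:  v_{2} + v_{8} = v_{5}  ⟹  sig = ⟨2 | 1⟩
  P={3,8}:  v_{3} + v_{8} = v_{6}  ⟹  sig = ⟨2 | 1⟩
  P={5,10}:  v_{5} + v_{10} = v_{8}  ⟹  sig = ⟨2 | 1⟩
  P={0,2}:  v_{0} + v_{2} = v_{6} + v_{8}  ⟹  sig = ⟨2 | 1 1⟩
  P={0,4}:  v_{0} + v_{4} = v_{8} + v_{10}  ⟹  sig = ⟨2 | 1 1⟩
  P={1,7}:  v_{1} + v_{7} = v_{4} + v_{5}  ⟹  sig = ⟨2 | 1 1⟩
  P={3,4}:  v_{3} + v_{4} = v_{1} + v_{9}  ⟹  sig = ⟨2 | 1 1⟩
  P={3,5}:  v_{3} + v_{5} = v_{2} + v_{6}  ⟹  sig = ⟨2 | 1 1⟩
  P={3,7}:  v_{3} + v_{7} = v_{5} + v_{9}  ⟹  sig = ⟨2 | 1 1⟩
  P={6,7}:  v_{6} + v_{7} = v_{5} + v_{8} + v_{9}  ⟹  sig = ⟨2 | 1 1 1⟩
  P={2,7}:  v_{2} + v_{7} = v_{4} + 2·v_{5} + v_{9}  ⟹  sig = ⟨2 | 1 1 2⟩
  P={7,10}:  v_{7} + v_{10} = v_{4} + 2·v_{8} + v_{9}  ⟹  sig = ⟨2 | 1 1 2⟩
  P={0,3}:  v_{0} + v_{3} = 2·v_{6} + v_{10}  ⟹  sig = ⟨2 | 1 2⟩
  P={0,5}:  v_{0} + v_{5} = v_{6} + 2·v_{8}  ⟹  sig = ⟨2 | 1 2⟩
  P={0,7}:  v_{0} + v_{7} = 3·v_{8} + v_{9}  ⟹  sig = ⟨2 | 1 3⟩
  P={1,8,9}:  v_{1} + v_{8} + v_{9} = 0  ⟹  sig = ⟨3 | 0⟩
  P={1,5,9}:  v_{1} + v_{5} + v_{9} = v_{2}  ⟹  sig = ⟨3 | 1⟩
  P={1,6,9}:  v_{1} + v_{6} + v_{9} = v_{3}  ⟹  sig = ⟨3 | 1⟩
  P={6,8,10}:  v_{6} + v_{8} + v_{10} = v_{0}  ⟹  sig = ⟨3 | 1⟩
  P={0,1,9}:  v_{0} + v_{1} + v_{9} = v_{6} + v_{10}  ⟹  sig = ⟨3 | 1 1⟩
  P={4,5,8,9}:  v_{4} + v_{5} + v_{8} + v_{9} = v_{7}  ⟹  sig = ⟨4 | 1⟩

Sorted signature multiset PRS(X):
{ ⟨2 | 0⟩ ×2,  ⟨2 | 1⟩ ×3,  ⟨2 | 1 1⟩ ×6,  ⟨2 | 1 1 1⟩,  ⟨2 | 1 1 2⟩ ×2,  ⟨2 | 1 2⟩ ×2,  ⟨2 | 1 3⟩,  ⟨3 | 0⟩,  ⟨3 | 1⟩ ×3,  ⟨3 | 1 1⟩,  ⟨4 | 1⟩ }


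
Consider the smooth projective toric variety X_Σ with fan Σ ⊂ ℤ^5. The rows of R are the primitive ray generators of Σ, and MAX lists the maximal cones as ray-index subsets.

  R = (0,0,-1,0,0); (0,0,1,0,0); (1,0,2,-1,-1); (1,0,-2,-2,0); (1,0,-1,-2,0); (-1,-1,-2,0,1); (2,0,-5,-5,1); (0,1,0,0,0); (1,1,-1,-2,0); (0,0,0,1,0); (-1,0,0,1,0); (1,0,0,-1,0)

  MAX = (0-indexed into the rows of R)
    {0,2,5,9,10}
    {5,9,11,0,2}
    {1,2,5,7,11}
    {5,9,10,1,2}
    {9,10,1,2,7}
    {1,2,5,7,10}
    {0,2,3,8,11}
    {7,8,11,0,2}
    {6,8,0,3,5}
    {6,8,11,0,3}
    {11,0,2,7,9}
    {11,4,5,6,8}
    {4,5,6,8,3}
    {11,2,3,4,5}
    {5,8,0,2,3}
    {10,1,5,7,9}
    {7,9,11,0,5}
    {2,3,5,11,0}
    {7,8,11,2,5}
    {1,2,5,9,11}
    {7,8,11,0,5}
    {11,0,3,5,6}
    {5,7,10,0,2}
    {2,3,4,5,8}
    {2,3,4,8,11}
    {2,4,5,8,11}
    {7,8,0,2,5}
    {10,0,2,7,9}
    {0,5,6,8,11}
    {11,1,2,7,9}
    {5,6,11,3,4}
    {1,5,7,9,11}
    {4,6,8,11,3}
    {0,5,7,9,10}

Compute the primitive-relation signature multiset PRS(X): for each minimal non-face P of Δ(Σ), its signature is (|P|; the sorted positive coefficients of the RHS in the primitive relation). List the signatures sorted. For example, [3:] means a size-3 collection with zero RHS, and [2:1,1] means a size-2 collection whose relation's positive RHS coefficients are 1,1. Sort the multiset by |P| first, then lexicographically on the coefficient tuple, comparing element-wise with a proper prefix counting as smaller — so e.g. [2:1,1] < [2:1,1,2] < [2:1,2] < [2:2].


|primitive collections| = 23. Relations:

  {0,1}:  v_{0} + v_{1} = 0  so sig = [2:]
  {10,11}:  v_{10} + v_{11} = 0  so sig = [2:]
  {0,4}:  v_{0} + v_{4} = v_{3}  so sig = [2:1]
  {1,3}:  v_{1} + v_{3} = v_{4}  so sig = [2:1]
  {4,7}:  v_{4} + v_{7} = v_{8}  so sig = [2:1]
  {3,7}:  v_{3} + v_{7} = v_{0} + v_{8}  so sig = [2:1,1]
  {4,9}:  v_{4} + v_{9} = v_{0} + v_{11}  so sig = [2:1,1]
  {6,10}:  v_{6} + v_{10} = v_{3} + v_{5} + v_{8}  so sig = [2:1,1,1]
  {8,9}:  v_{8} + v_{9} = v_{0} + v_{7} + v_{11}  so sig = [2:1,1,1]
  {1,4}:  v_{1} + v_{4} = v_{2} + v_{5} + v_{7} + v_{11}  so sig = [2:1,1,1,1]
  {1,6}:  v_{1} + v_{6} = v_{4} + v_{5} + v_{8} + v_{11}  so sig = [2:1,1,1,1]
  {4,10}:  v_{4} + v_{10} = v_{0} + v_{2} + v_{5} + v_{7}  so sig = [2:1,1,1,1]
  {1,8}:  v_{1} + v_{8} = v_{2} + v_{5} + 2·v_{7} + v_{11}  so sig = [2:1,1,1,2]
  {3,10}:  v_{3} + v_{10} = 2·v_{0} + v_{2} + v_{5} + v_{7}  so sig = [2:1,1,1,2]
  {6,7}:  v_{6} + v_{7} = v_{0} + v_{5} + 2·v_{8} + v_{11}  so sig = [2:1,1,1,2]
  {8,10}:  v_{8} + v_{10} = v_{0} + v_{2} + v_{5} + 2·v_{7}  so sig = [2:1,1,1,2]
  {6,9}:  v_{6} + v_{9} = 2·v_{0} + v_{5} + v_{8} + 2·v_{11}  so sig = [2:1,1,2,2]
  {3,9}:  v_{3} + v_{9} = 2·v_{0} + v_{11}  so sig = [2:1,2]
  {2,6}:  v_{2} + v_{6} = 3·v_{4}  so sig = [2:3]
  {2,5,7,9}:  v_{2} + v_{5} + v_{7} + v_{9} = 0  so sig = [4:]
  {3,5,8,11}:  v_{3} + v_{5} + v_{8} + v_{11} = v_{6}  so sig = [4:1]
  {0,2,5,7,11}:  v_{0} + v_{2} + v_{5} + v_{7} + v_{11} = v_{4}  so sig = [5:1]
  {0,2,5,8,11}:  v_{0} + v_{2} + v_{5} + v_{8} + v_{11} = 2·v_{4}  so sig = [5:2]

Signatures (|P|; sorted positive RHS coefficients), sorted:
    [2:]
    [2:]
    [2:1]
    [2:1]
    [2:1]
    [2:1,1]
    [2:1,1]
    [2:1,1,1]
    [2:1,1,1]
    [2:1,1,1,1]
    [2:1,1,1,1]
    [2:1,1,1,1]
    [2:1,1,1,2]
    [2:1,1,1,2]
    [2:1,1,1,2]
    [2:1,1,1,2]
    [2:1,1,2,2]
    [2:1,2]
    [2:3]
    [4:]
    [4:1]
    [5:1]
    [5:2]


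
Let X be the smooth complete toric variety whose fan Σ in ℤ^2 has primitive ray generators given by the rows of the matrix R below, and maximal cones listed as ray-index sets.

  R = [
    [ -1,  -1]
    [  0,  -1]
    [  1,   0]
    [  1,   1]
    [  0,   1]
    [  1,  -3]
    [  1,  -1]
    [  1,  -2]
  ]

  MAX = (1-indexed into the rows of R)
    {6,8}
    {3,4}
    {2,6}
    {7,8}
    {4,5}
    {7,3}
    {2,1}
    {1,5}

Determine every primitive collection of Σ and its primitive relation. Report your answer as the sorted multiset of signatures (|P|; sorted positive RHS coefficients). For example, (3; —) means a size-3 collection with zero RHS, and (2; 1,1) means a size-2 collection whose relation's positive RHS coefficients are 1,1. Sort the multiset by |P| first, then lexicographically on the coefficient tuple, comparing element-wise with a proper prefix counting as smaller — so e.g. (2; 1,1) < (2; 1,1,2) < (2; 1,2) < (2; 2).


Primitive collections (20):

  P = {1,4}:  v_{1} + v_{4} = 0  →  sig = (2; —)
  P = {2,5}:  v_{2} + v_{5} = 0  →  sig = (2; —)
  P = {1,3}:  v_{1} + v_{3} = v_{2}  →  sig = (2; 1)
  P = {2,3}:  v_{2} + v_{3} = v_{7}  →  sig = (2; 1)
  P = {2,4}:  v_{2} + v_{4} = v_{3}  →  sig = (2; 1)
  P = {2,7}:  v_{2} + v_{7} = v_{8}  →  sig = (2; 1)
  P = {2,8}:  v_{2} + v_{8} = v_{6}  →  sig = (2; 1)
  P = {3,5}:  v_{3} + v_{5} = v_{4}  →  sig = (2; 1)
  P = {5,6}:  v_{5} + v_{6} = v_{8}  →  sig = (2; 1)
  P = {5,7}:  v_{5} + v_{7} = v_{3}  →  sig = (2; 1)
  P = {5,8}:  v_{5} + v_{8} = v_{7}  →  sig = (2; 1)
  P = {3,6}:  v_{3} + v_{6} = v_{7} + v_{8}  →  sig = (2; 1,1)
  P = {4,8}:  v_{4} + v_{8} = v_{3} + v_{7}  →  sig = (2; 1,1)
  P = {1,7}:  v_{1} + v_{7} = 2·v_{2}  →  sig = (2; 2)
  P = {3,8}:  v_{3} + v_{8} = 2·v_{7}  →  sig = (2; 2)
  P = {4,6}:  v_{4} + v_{6} = 2·v_{7}  →  sig = (2; 2)
  P = {4,7}:  v_{4} + v_{7} = 2·v_{3}  →  sig = (2; 2)
  P = {6,7}:  v_{6} + v_{7} = 2·v_{8}  →  sig = (2; 2)
  P = {1,8}:  v_{1} + v_{8} = 3·v_{2}  →  sig = (2; 3)
  P = {1,6}:  v_{1} + v_{6} = 4·v_{2}  →  sig = (2; 4)

so the primitive-relation signature multiset is
[(2; —), (2; —), (2; 1), (2; 1), (2; 1), (2; 1), (2; 1), (2; 1), (2; 1), (2; 1), (2; 1), (2; 1,1), (2; 1,1), (2; 2), (2; 2), (2; 2), (2; 2), (2; 2), (2; 3), (2; 4)]


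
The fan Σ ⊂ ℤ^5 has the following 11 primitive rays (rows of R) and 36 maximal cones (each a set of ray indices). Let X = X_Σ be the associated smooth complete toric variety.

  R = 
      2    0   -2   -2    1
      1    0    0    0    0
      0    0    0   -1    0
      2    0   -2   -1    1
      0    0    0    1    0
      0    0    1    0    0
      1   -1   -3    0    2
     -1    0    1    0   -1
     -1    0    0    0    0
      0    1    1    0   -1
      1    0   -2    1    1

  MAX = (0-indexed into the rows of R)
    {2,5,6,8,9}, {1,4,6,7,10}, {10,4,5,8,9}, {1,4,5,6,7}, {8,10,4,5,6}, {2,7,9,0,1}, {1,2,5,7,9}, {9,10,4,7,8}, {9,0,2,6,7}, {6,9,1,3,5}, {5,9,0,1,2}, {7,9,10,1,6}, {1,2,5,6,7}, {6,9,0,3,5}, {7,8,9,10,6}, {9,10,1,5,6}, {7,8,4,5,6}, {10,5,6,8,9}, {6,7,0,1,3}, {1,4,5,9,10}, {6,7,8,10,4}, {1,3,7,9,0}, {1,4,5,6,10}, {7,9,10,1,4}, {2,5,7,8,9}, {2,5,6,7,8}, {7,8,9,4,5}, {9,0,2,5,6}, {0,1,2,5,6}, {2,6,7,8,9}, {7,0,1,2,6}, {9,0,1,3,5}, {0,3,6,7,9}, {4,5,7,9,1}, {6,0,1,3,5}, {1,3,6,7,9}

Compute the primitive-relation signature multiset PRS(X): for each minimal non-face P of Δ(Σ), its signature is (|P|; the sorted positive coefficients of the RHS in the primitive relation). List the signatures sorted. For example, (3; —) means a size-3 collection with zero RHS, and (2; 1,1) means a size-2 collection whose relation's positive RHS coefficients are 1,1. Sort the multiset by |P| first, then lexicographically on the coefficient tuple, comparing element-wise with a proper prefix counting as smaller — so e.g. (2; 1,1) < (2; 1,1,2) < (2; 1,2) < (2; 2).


Δ(Σ) — 11 vertices, 17 min non-faces:

  {1,8}:  v_{1} + v_{8} = 0  ⇒ sig = (2; —)
  {2,4}:  v_{2} + v_{4} = 0  ⇒ sig = (2; —)
  {0,4}:  v_{0} + v_{4} = v_{3}  ⇒ sig = (2; 1)
  {2,3}:  v_{2} + v_{3} = v_{0}  ⇒ sig = (2; 1)
  {2,10}:  v_{2} + v_{10} = v_{6} + v_{9}  ⇒ sig = (2; 1,1)
  {0,10}:  v_{0} + v_{10} = v_{3} + v_{6} + v_{9}  ⇒ sig = (2; 1,1,1)
  {3,4}:  v_{3} + v_{4} = v_{1} + v_{6} + v_{9}  ⇒ sig = (2; 1,1,1)
  {3,8}:  v_{3} + v_{8} = v_{2} + v_{6} + v_{9}  ⇒ sig = (2; 1,1,1)
  {0,8}:  v_{0} + v_{8} = 2·v_{2} + v_{6} + v_{9}  ⇒ sig = (2; 1,1,2)
  {3,10}:  v_{3} + v_{10} = v_{1} + 2·v_{6} + 2·v_{9}  ⇒ sig = (2; 1,2,2)
  {4,6,9}:  v_{4} + v_{6} + v_{9} = v_{10}  ⇒ sig = (3; 1)
  {5,7,10}:  v_{5} + v_{7} + v_{10} = v_{4}  ⇒ sig = (3; 1)
  {3,5,7}:  v_{3} + v_{5} + v_{7} = v_{1} + v_{2}  ⇒ sig = (3; 1,1)
  {0,5,7}:  v_{0} + v_{5} + v_{7} = v_{1} + 2·v_{2}  ⇒ sig = (3; 1,2)
  {5,6,7,9}:  v_{5} + v_{6} + v_{7} + v_{9} = 0  ⇒ sig = (4; —)
  {1,2,6,9}:  v_{1} + v_{2} + v_{6} + v_{9} = v_{3}  ⇒ sig = (4; 1)
  {0,1,6,9}:  v_{0} + v_{1} + v_{6} + v_{9} = 2·v_{3}  ⇒ sig = (4; 2)

Sorted signature multiset PRS(X):
    |P|=2: 10 collections, coeffs (), (), (1), (1), (1,1), (1,1,1), (1,1,1), (1,1,1), (1,1,2), (1,2,2)
    |P|=3: 4 collections, coeffs (1), (1), (1,1), (1,2)
    |P|=4: 3 collections, coeffs (), (1), (2)


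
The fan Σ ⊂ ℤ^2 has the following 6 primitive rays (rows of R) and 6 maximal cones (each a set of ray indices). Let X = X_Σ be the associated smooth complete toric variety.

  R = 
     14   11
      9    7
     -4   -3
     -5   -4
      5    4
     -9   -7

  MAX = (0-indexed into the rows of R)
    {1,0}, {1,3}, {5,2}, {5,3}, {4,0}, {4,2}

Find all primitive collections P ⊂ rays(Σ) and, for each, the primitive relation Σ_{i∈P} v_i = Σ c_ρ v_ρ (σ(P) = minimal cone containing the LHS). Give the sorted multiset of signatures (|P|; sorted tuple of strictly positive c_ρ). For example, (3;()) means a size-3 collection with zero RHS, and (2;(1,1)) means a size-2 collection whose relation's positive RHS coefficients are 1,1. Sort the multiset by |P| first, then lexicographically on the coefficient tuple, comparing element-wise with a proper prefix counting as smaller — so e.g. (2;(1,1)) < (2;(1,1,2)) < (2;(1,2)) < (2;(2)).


|primitive collections| = 9. Relations:

  • {1,5}:  v_{1} + v_{5} = 0  ⇒ sig = (2;())
  • {3,4}:  v_{3} + v_{4} = 0  ⇒ sig = (2;())
  • {0,3}:  v_{0} + v_{3} = v_{1}  ⇒ sig = (2;(1))
  • {0,5}:  v_{0} + v_{5} = v_{4}  ⇒ sig = (2;(1))
  • {1,2}:  v_{1} + v_{2} = v_{4}  ⇒ sig = (2;(1))
  • {1,4}:  v_{1} + v_{4} = v_{0}  ⇒ sig = (2;(1))
  • {2,3}:  v_{2} + v_{3} = v_{5}  ⇒ sig = (2;(1))
  • {4,5}:  v_{4} + v_{5} = v_{2}  ⇒ sig = (2;(1))
  • {0,2}:  v_{0} + v_{2} = 2·v_{4}  ⇒ sig = (2;(2))

Sorted signature multiset PRS(X):
{ (2;()) ×2,  (2;(1)) ×6,  (2;(2)) }


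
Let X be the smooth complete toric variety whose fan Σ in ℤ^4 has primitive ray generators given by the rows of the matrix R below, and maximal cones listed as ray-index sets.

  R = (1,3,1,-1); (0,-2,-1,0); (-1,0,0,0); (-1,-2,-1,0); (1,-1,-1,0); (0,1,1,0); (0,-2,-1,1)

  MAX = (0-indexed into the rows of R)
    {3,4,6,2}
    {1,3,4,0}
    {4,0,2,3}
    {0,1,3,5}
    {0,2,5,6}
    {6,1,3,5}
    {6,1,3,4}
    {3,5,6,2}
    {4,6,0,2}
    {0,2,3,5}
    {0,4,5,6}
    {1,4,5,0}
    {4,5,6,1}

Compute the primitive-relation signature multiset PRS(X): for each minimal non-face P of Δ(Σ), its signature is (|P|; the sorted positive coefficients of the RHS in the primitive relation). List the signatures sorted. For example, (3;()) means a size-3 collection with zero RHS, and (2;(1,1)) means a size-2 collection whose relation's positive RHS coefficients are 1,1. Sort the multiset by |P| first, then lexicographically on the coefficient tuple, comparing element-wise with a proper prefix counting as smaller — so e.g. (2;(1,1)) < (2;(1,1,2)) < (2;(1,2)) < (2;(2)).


5 minimal non-faces of Δ(Σ) (on 7 rays):

  P={1,2}:  v_{1} + v_{2} = v_{3}  ⟹  sig = (2;(1))
  P={2,4,5}:  v_{2} + v_{4} + v_{5} = 0  ⟹  sig = (3;())
  P={0,1,6}:  v_{0} + v_{1} + v_{6} = v_{4}  ⟹  sig = (3;(1))
  P={3,4,5}:  v_{3} + v_{4} + v_{5} = v_{1}  ⟹  sig = (3;(1))
  P={0,3,6}:  v_{0} + v_{3} + v_{6} = v_{2} + v_{4}  ⟹  sig = (3;(1,1))

Hence PRS(X_Σ) =
{ (2;(1)),  (3;()),  (3;(1)) ×2,  (3;(1,1)) }


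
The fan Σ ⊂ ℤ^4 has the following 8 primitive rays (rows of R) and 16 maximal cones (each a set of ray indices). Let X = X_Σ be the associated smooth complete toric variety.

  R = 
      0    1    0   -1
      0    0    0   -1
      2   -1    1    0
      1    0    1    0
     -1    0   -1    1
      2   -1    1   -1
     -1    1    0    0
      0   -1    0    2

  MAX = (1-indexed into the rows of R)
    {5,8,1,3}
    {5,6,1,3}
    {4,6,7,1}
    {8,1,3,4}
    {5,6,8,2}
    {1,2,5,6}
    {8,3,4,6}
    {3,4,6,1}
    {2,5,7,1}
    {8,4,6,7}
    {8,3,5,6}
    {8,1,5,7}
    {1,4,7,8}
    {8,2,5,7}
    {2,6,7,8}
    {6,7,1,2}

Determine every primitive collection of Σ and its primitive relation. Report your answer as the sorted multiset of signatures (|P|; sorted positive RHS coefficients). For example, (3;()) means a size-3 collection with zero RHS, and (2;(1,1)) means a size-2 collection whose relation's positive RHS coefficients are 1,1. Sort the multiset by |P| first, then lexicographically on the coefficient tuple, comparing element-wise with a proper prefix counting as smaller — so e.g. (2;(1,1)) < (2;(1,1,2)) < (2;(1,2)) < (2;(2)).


Primitive collections (7):

  {2,3}:  v_{2} + v_{3} = v_{6} ; sig = (2;(1))
  {3,7}:  v_{3} + v_{7} = v_{4} ; sig = (2;(1))
  {2,4}:  v_{2} + v_{4} = v_{6} + v_{7} ; sig = (2;(1,1))
  {4,5}:  v_{4} + v_{5} = v_{1} + v_{8} ; sig = (2;(1,1))
  {1,2,8}:  v_{1} + v_{2} + v_{8} = 0 ; sig = (3;())
  {5,6,7}:  v_{5} + v_{6} + v_{7} = 0 ; sig = (3;())
  {1,6,8}:  v_{1} + v_{6} + v_{8} = v_{3} ; sig = (3;(1))

Sorted signature multiset PRS(X):
    (2;(1))
    (2;(1))
    (2;(1,1))
    (2;(1,1))
    (3;())
    (3;())
    (3;(1))


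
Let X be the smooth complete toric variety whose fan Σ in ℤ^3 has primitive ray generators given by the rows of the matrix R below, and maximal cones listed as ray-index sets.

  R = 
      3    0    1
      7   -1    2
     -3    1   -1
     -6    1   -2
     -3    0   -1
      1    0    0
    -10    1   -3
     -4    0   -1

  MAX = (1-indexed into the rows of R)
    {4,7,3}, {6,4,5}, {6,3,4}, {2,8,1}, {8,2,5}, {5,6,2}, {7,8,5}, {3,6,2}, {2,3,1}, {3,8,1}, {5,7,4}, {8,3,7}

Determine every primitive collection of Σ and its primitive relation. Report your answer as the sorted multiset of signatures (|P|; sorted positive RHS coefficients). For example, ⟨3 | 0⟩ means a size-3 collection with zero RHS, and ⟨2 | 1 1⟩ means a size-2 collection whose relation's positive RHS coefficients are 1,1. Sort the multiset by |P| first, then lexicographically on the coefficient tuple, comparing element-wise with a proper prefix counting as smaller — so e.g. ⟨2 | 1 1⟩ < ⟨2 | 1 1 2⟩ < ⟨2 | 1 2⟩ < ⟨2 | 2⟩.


11 minimal non-faces of Δ(Σ) (on 8 rays):

  • {1,5}:  v_{1} + v_{5} = 0 ; sig = ⟨2 | 0⟩
  • {1,4}:  v_{1} + v_{4} = v_{3} ; sig = ⟨2 | 1⟩
  • {2,4}:  v_{2} + v_{4} = v_{6} ; sig = ⟨2 | 1⟩
  • {2,7}:  v_{2} + v_{7} = v_{5} ; sig = ⟨2 | 1⟩
  • {3,5}:  v_{3} + v_{5} = v_{4} ; sig = ⟨2 | 1⟩
  • {4,8}:  v_{4} + v_{8} = v_{7} ; sig = ⟨2 | 1⟩
  • {6,8}:  v_{6} + v_{8} = v_{5} ; sig = ⟨2 | 1⟩
  • {1,6}:  v_{1} + v_{6} = v_{2} + v_{3} ; sig = ⟨2 | 1 1⟩
  • {1,7}:  v_{1} + v_{7} = v_{3} + v_{8} ; sig = ⟨2 | 1 1⟩
  • {6,7}:  v_{6} + v_{7} = v_{4} + v_{5} ; sig = ⟨2 | 1 1⟩
  • {2,3,8}:  v_{2} + v_{3} + v_{8} = 0 ; sig = ⟨3 | 0⟩

Sorted signature multiset PRS(X):
[⟨2 | 0⟩, ⟨2 | 1⟩, ⟨2 | 1⟩, ⟨2 | 1⟩, ⟨2 | 1⟩, ⟨2 | 1⟩, ⟨2 | 1⟩, ⟨2 | 1 1⟩, ⟨2 | 1 1⟩, ⟨2 | 1 1⟩, ⟨3 | 0⟩]


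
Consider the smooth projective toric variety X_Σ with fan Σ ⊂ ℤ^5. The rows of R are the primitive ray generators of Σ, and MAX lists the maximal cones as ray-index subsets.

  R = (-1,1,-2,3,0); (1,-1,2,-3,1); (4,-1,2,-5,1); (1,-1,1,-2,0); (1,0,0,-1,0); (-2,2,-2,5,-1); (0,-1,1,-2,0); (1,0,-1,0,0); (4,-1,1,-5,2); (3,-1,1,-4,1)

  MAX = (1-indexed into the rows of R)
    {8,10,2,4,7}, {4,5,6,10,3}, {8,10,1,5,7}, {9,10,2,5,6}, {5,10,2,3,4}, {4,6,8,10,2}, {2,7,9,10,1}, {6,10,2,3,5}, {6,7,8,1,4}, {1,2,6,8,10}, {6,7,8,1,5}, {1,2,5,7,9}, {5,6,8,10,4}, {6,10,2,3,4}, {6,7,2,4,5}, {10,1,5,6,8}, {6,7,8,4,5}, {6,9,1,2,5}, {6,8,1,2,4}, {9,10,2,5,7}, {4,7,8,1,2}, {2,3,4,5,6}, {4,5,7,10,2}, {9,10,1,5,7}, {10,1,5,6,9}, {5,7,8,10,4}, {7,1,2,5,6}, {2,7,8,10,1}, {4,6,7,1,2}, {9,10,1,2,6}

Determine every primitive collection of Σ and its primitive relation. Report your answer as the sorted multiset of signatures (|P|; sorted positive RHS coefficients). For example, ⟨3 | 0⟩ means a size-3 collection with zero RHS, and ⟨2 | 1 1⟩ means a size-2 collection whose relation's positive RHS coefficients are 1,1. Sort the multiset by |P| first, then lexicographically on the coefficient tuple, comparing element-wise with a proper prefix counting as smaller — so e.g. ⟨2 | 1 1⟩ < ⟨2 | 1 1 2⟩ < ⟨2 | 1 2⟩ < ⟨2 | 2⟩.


Σ has 14 primitive collections:

  {4,9}:  v_{4} + v_{9} = v_{2} + v_{8} + v_{10}  ⇒ sig = ⟨2 | 1 1 1⟩
  {1,3}:  v_{1} + v_{3} = v_{2} + v_{6} + v_{8} + v_{10}  ⇒ sig = ⟨2 | 1 1 1 1⟩
  {3,7}:  v_{3} + v_{7} = v_{2} + v_{4} + 2·v_{5}  ⇒ sig = ⟨2 | 1 1 2⟩
  {3,8}:  v_{3} + v_{8} = v_{4} + v_{6} + 2·v_{10}  ⇒ sig = ⟨2 | 1 1 2⟩
  {3,9}:  v_{3} + v_{9} = v_{2} + v_{6} + 3·v_{10}  ⇒ sig = ⟨2 | 1 1 3⟩
  {8,9}:  v_{8} + v_{9} = v_{1} + 2·v_{10}  ⇒ sig = ⟨2 | 1 2⟩
  {1,4,5}:  v_{1} + v_{4} + v_{5} = v_{8}  ⇒ sig = ⟨3 | 1⟩
  {2,5,8}:  v_{2} + v_{5} + v_{8} = v_{10}  ⇒ sig = ⟨3 | 1⟩
  {6,7,10}:  v_{6} + v_{7} + v_{10} = v_{5}  ⇒ sig = ⟨3 | 1⟩
  {6,7,9}:  v_{6} + v_{7} + v_{9} = v_{1} + v_{2} + 2·v_{5}  ⇒ sig = ⟨3 | 1 1 2⟩
  {1,4,10}:  v_{1} + v_{4} + v_{10} = v_{2} + 2·v_{8}  ⇒ sig = ⟨3 | 1 2⟩
  {2,6,7,8}:  v_{2} + v_{6} + v_{7} + v_{8} = 0  ⇒ sig = ⟨4 | 0⟩
  {1,2,5,10}:  v_{1} + v_{2} + v_{5} + v_{10} = v_{9}  ⇒ sig = ⟨4 | 1⟩
  {2,4,5,6,10}:  v_{2} + v_{4} + v_{5} + v_{6} + v_{10} = v_{3}  ⇒ sig = ⟨5 | 1⟩

Signatures (|P|; sorted positive RHS coefficients), sorted:
[⟨2 | 1 1 1⟩, ⟨2 | 1 1 1 1⟩, ⟨2 | 1 1 2⟩, ⟨2 | 1 1 2⟩, ⟨2 | 1 1 3⟩, ⟨2 | 1 2⟩, ⟨3 | 1⟩, ⟨3 | 1⟩, ⟨3 | 1⟩, ⟨3 | 1 1 2⟩, ⟨3 | 1 2⟩, ⟨4 | 0⟩, ⟨4 | 1⟩, ⟨5 | 1⟩]


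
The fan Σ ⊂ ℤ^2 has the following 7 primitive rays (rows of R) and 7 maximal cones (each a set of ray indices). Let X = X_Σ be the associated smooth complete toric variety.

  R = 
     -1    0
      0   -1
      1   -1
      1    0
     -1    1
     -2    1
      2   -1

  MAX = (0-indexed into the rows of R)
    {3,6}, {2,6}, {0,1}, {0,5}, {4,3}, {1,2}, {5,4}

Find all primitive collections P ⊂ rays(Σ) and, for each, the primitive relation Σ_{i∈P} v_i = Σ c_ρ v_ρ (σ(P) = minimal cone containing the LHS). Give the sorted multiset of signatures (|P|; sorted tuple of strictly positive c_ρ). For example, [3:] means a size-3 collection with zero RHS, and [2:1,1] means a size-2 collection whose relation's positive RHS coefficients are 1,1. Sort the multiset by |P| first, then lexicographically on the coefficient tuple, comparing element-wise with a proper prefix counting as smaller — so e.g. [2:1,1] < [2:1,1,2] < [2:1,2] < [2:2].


|primitive collections| = 14. Relations:

  {0,3}:  v_{0} + v_{3} = 0  so sig = [2:]
  {2,4}:  v_{2} + v_{4} = 0  so sig = [2:]
  {5,6}:  v_{5} + v_{6} = 0  so sig = [2:]
  {0,2}:  v_{0} + v_{2} = v_{1}  so sig = [2:1]
  {0,4}:  v_{0} + v_{4} = v_{5}  so sig = [2:1]
  {0,6}:  v_{0} + v_{6} = v_{2}  so sig = [2:1]
  {1,3}:  v_{1} + v_{3} = v_{2}  so sig = [2:1]
  {1,4}:  v_{1} + v_{4} = v_{0}  so sig = [2:1]
  {2,3}:  v_{2} + v_{3} = v_{6}  so sig = [2:1]
  {2,5}:  v_{2} + v_{5} = v_{0}  so sig = [2:1]
  {3,5}:  v_{3} + v_{5} = v_{4}  so sig = [2:1]
  {4,6}:  v_{4} + v_{6} = v_{3}  so sig = [2:1]
  {1,5}:  v_{1} + v_{5} = 2·v_{0}  so sig = [2:2]
  {1,6}:  v_{1} + v_{6} = 2·v_{2}  so sig = [2:2]

Hence PRS(X_Σ) =
    [2:]
    [2:]
    [2:]
    [2:1]
    [2:1]
    [2:1]
    [2:1]
    [2:1]
    [2:1]
    [2:1]
    [2:1]
    [2:1]
    [2:2]
    [2:2]


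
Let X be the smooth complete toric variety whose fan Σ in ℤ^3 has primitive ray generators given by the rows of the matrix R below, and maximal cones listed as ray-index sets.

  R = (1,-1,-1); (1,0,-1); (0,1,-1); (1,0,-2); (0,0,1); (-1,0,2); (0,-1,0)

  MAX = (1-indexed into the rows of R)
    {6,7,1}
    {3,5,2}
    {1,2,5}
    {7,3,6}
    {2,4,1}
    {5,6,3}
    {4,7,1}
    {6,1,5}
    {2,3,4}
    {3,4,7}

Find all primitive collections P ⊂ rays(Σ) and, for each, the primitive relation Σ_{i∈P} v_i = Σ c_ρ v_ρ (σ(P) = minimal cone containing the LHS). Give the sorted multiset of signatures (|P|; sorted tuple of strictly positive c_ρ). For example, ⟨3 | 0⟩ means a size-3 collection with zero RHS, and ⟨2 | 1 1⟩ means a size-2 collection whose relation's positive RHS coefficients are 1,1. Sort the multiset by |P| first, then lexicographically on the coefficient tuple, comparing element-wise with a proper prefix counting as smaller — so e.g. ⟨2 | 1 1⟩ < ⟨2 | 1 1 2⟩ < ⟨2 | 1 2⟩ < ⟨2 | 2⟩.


6 collections generate NE(X_Σ); each relation:

  • {4,6}:  v_{4} + v_{6} = 0 ; sig = ⟨2 | 0⟩
  • {1,3}:  v_{1} + v_{3} = v_{4} ; sig = ⟨2 | 1⟩
  • {2,6}:  v_{2} + v_{6} = v_{5} ; sig = ⟨2 | 1⟩
  • {2,7}:  v_{2} + v_{7} = v_{1} ; sig = ⟨2 | 1⟩
  • {4,5}:  v_{4} + v_{5} = v_{2} ; sig = ⟨2 | 1⟩
  • {5,7}:  v_{5} + v_{7} = v_{1} + v_{6} ; sig = ⟨2 | 1 1⟩

so the primitive-relation signature multiset is
    |P|=2: 6 collections, coeffs (), (1), (1), (1), (1), (1,1)


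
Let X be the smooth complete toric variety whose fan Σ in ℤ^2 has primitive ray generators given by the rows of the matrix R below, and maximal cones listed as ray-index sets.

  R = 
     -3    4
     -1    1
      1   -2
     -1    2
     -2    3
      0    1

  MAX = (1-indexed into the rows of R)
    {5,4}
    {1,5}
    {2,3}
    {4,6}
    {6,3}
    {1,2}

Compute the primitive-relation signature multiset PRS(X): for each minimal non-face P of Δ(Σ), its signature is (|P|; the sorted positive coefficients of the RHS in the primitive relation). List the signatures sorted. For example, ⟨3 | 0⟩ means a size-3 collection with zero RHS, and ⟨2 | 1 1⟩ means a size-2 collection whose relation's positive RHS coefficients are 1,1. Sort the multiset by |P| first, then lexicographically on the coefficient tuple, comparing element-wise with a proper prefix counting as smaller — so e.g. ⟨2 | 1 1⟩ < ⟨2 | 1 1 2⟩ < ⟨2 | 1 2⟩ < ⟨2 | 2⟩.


Δ(Σ) — 6 vertices, 9 min non-faces:

  • {3,4}:  v_{3} + v_{4} = 0  →  sig = ⟨2 | 0⟩
  • {2,4}:  v_{2} + v_{4} = v_{5}  →  sig = ⟨2 | 1⟩
  • {2,5}:  v_{2} + v_{5} = v_{1}  →  sig = ⟨2 | 1⟩
  • {2,6}:  v_{2} + v_{6} = v_{4}  →  sig = ⟨2 | 1⟩
  • {3,5}:  v_{3} + v_{5} = v_{2}  →  sig = ⟨2 | 1⟩
  • {1,6}:  v_{1} + v_{6} = v_{4} + v_{5}  →  sig = ⟨2 | 1 1⟩
  • {1,3}:  v_{1} + v_{3} = 2·v_{2}  →  sig = ⟨2 | 2⟩
  • {1,4}:  v_{1} + v_{4} = 2·v_{5}  →  sig = ⟨2 | 2⟩
  • {5,6}:  v_{5} + v_{6} = 2·v_{4}  →  sig = ⟨2 | 2⟩

so the primitive-relation signature multiset is
    |P|=2: 9 collections, coeffs (), (1), (1), (1), (1), (1,1), (2), (2), (2)


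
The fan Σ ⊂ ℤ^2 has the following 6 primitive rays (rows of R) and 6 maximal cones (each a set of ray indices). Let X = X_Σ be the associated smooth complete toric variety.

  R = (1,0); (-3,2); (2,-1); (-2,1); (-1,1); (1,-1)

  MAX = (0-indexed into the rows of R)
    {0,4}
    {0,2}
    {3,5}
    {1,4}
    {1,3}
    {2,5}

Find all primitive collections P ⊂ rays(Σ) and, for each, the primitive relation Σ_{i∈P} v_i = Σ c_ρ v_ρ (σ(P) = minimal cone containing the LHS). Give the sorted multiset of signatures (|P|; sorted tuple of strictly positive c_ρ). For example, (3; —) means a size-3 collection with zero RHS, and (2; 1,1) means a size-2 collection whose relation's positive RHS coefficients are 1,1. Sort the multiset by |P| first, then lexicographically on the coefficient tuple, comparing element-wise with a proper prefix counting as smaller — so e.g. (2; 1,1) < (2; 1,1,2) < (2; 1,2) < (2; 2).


Minimal non-faces — 9 found among 6 rays, 6 max cones:

  P={2,3}:  v_{2} + v_{3} = 0  ⟹  sig = (2; —)
  P={4,5}:  v_{4} + v_{5} = 0  ⟹  sig = (2; —)
  P={0,3}:  v_{0} + v_{3} = v_{4}  ⟹  sig = (2; 1)
  P={0,5}:  v_{0} + v_{5} = v_{2}  ⟹  sig = (2; 1)
  P={1,2}:  v_{1} + v_{2} = v_{4}  ⟹  sig = (2; 1)
  P={1,5}:  v_{1} + v_{5} = v_{3}  ⟹  sig = (2; 1)
  P={2,4}:  v_{2} + v_{4} = v_{0}  ⟹  sig = (2; 1)
  P={3,4}:  v_{3} + v_{4} = v_{1}  ⟹  sig = (2; 1)
  P={0,1}:  v_{0} + v_{1} = 2·v_{4}  ⟹  sig = (2; 2)

Hence PRS(X_Σ) =
    |P|=2: 9 collections, coeffs (), (), (1), (1), (1), (1), (1), (1), (2)


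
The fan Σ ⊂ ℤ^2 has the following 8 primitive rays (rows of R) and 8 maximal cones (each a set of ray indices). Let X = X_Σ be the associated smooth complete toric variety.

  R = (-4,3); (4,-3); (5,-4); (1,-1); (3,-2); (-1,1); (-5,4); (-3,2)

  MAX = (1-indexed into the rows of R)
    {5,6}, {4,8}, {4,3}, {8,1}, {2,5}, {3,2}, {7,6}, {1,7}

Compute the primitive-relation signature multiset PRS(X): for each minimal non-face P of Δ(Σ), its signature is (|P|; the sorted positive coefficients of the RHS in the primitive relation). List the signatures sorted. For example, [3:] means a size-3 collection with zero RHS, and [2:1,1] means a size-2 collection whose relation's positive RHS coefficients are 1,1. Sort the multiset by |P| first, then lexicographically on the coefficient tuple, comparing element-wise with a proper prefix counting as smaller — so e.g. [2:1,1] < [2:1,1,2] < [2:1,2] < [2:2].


20 collections generate NE(X_Σ); each relation:

  P={1,2}:  v_{1} + v_{2} = 0  ⟹  sig = [2:]
  P={3,7}:  v_{3} + v_{7} = 0  ⟹  sig = [2:]
  P={4,6}:  v_{4} + v_{6} = 0  ⟹  sig = [2:]
  P={5,8}:  v_{5} + v_{8} = 0  ⟹  sig = [2:]
  P={1,3}:  v_{1} + v_{3} = v_{4}  ⟹  sig = [2:1]
  P={1,4}:  v_{1} + v_{4} = v_{8}  ⟹  sig = [2:1]
  P={1,5}:  v_{1} + v_{5} = v_{6}  ⟹  sig = [2:1]
  P={1,6}:  v_{1} + v_{6} = v_{7}  ⟹  sig = [2:1]
  P={2,4}:  v_{2} + v_{4} = v_{3}  ⟹  sig = [2:1]
  P={2,6}:  v_{2} + v_{6} = v_{5}  ⟹  sig = [2:1]
  P={2,7}:  v_{2} + v_{7} = v_{6}  ⟹  sig = [2:1]
  P={2,8}:  v_{2} + v_{8} = v_{4}  ⟹  sig = [2:1]
  P={3,6}:  v_{3} + v_{6} = v_{2}  ⟹  sig = [2:1]
  P={4,5}:  v_{4} + v_{5} = v_{2}  ⟹  sig = [2:1]
  P={4,7}:  v_{4} + v_{7} = v_{1}  ⟹  sig = [2:1]
  P={6,8}:  v_{6} + v_{8} = v_{1}  ⟹  sig = [2:1]
  P={3,5}:  v_{3} + v_{5} = 2·v_{2}  ⟹  sig = [2:2]
  P={3,8}:  v_{3} + v_{8} = 2·v_{4}  ⟹  sig = [2:2]
  P={5,7}:  v_{5} + v_{7} = 2·v_{6}  ⟹  sig = [2:2]
  P={7,8}:  v_{7} + v_{8} = 2·v_{1}  ⟹  sig = [2:2]

Signatures (|P|; sorted positive RHS coefficients), sorted:
[[2:], [2:], [2:], [2:], [2:1], [2:1], [2:1], [2:1], [2:1], [2:1], [2:1], [2:1], [2:1], [2:1], [2:1], [2:1], [2:2], [2:2], [2:2], [2:2]]


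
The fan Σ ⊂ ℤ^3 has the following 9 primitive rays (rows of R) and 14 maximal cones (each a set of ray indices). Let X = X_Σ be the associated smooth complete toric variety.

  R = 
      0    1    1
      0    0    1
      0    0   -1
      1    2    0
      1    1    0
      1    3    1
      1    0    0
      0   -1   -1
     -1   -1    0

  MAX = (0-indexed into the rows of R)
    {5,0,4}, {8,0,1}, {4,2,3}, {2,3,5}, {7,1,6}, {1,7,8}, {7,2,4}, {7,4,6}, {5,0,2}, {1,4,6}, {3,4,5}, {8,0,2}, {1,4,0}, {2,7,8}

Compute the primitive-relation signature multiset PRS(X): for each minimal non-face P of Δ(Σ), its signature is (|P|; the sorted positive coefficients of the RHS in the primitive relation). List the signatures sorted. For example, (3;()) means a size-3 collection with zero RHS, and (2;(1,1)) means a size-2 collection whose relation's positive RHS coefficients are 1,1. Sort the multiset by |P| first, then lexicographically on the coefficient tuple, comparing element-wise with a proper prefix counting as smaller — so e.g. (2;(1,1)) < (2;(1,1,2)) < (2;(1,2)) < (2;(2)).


Primitive collections (18):

  P={0,7}:  v_{0} + v_{7} = 0  ⟹  sig = (2;())
  P={1,2}:  v_{1} + v_{2} = 0  ⟹  sig = (2;())
  P={4,8}:  v_{4} + v_{8} = 0  ⟹  sig = (2;())
  P={0,3}:  v_{0} + v_{3} = v_{5}  ⟹  sig = (2;(1))
  P={5,7}:  v_{5} + v_{7} = v_{3}  ⟹  sig = (2;(1))
  P={0,6}:  v_{0} + v_{6} = v_{1} + v_{4}  ⟹  sig = (2;(1,1))
  P={1,3}:  v_{1} + v_{3} = v_{0} + v_{4}  ⟹  sig = (2;(1,1))
  P={2,6}:  v_{2} + v_{6} = v_{4} + v_{7}  ⟹  sig = (2;(1,1))
  P={3,7}:  v_{3} + v_{7} = v_{2} + v_{4}  ⟹  sig = (2;(1,1))
  P={3,8}:  v_{3} + v_{8} = v_{0} + v_{2}  ⟹  sig = (2;(1,1))
  P={6,8}:  v_{6} + v_{8} = v_{1} + v_{7}  ⟹  sig = (2;(1,1))
  P={1,5}:  v_{1} + v_{5} = 2·v_{0} + v_{4}  ⟹  sig = (2;(1,2))
  P={5,6}:  v_{5} + v_{6} = v_{0} + 2·v_{4}  ⟹  sig = (2;(1,2))
  P={5,8}:  v_{5} + v_{8} = 2·v_{0} + v_{2}  ⟹  sig = (2;(1,2))
  P={3,6}:  v_{3} + v_{6} = 2·v_{4}  ⟹  sig = (2;(2))
  P={0,2,4}:  v_{0} + v_{2} + v_{4} = v_{3}  ⟹  sig = (3;(1))
  P={1,4,7}:  v_{1} + v_{4} + v_{7} = v_{6}  ⟹  sig = (3;(1))
  P={2,4,5}:  v_{2} + v_{4} + v_{5} = 2·v_{3}  ⟹  sig = (3;(2))

Signatures (|P|; sorted positive RHS coefficients), sorted:
[(2;()), (2;()), (2;()), (2;(1)), (2;(1)), (2;(1,1)), (2;(1,1)), (2;(1,1)), (2;(1,1)), (2;(1,1)), (2;(1,1)), (2;(1,2)), (2;(1,2)), (2;(1,2)), (2;(2)), (3;(1)), (3;(1)), (3;(2))]


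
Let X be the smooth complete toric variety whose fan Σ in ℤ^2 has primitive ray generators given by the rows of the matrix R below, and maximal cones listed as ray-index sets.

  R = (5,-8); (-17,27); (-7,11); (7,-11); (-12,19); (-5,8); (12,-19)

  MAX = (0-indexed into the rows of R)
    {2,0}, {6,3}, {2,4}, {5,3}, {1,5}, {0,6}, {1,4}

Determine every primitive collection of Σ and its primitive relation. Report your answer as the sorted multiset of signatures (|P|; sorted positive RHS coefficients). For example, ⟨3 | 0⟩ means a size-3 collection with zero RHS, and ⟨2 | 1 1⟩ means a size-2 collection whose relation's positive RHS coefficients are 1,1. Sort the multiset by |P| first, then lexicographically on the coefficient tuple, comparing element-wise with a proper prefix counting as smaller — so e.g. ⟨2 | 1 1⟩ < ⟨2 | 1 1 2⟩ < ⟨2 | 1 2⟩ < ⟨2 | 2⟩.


The 14 primitive collections of Σ (r=7, n=2):

  • {0,5}:  v_{0} + v_{5} = 0  ⟹  sig = ⟨2 | 0⟩
  • {2,3}:  v_{2} + v_{3} = 0  ⟹  sig = ⟨2 | 0⟩
  • {4,6}:  v_{4} + v_{6} = 0  ⟹  sig = ⟨2 | 0⟩
  • {0,1}:  v_{0} + v_{1} = v_{4}  ⟹  sig = ⟨2 | 1⟩
  • {0,3}:  v_{0} + v_{3} = v_{6}  ⟹  sig = ⟨2 | 1⟩
  • {0,4}:  v_{0} + v_{4} = v_{2}  ⟹  sig = ⟨2 | 1⟩
  • {1,6}:  v_{1} + v_{6} = v_{5}  ⟹  sig = ⟨2 | 1⟩
  • {2,5}:  v_{2} + v_{5} = v_{4}  ⟹  sig = ⟨2 | 1⟩
  • {2,6}:  v_{2} + v_{6} = v_{0}  ⟹  sig = ⟨2 | 1⟩
  • {3,4}:  v_{3} + v_{4} = v_{5}  ⟹  sig = ⟨2 | 1⟩
  • {4,5}:  v_{4} + v_{5} = v_{1}  ⟹  sig = ⟨2 | 1⟩
  • {5,6}:  v_{5} + v_{6} = v_{3}  ⟹  sig = ⟨2 | 1⟩
  • {1,2}:  v_{1} + v_{2} = 2·v_{4}  ⟹  sig = ⟨2 | 2⟩
  • {1,3}:  v_{1} + v_{3} = 2·v_{5}  ⟹  sig = ⟨2 | 2⟩

Sorted signature multiset PRS(X):
[⟨2 | 0⟩, ⟨2 | 0⟩, ⟨2 | 0⟩, ⟨2 | 1⟩, ⟨2 | 1⟩, ⟨2 | 1⟩, ⟨2 | 1⟩, ⟨2 | 1⟩, ⟨2 | 1⟩, ⟨2 | 1⟩, ⟨2 | 1⟩, ⟨2 | 1⟩, ⟨2 | 2⟩, ⟨2 | 2⟩]


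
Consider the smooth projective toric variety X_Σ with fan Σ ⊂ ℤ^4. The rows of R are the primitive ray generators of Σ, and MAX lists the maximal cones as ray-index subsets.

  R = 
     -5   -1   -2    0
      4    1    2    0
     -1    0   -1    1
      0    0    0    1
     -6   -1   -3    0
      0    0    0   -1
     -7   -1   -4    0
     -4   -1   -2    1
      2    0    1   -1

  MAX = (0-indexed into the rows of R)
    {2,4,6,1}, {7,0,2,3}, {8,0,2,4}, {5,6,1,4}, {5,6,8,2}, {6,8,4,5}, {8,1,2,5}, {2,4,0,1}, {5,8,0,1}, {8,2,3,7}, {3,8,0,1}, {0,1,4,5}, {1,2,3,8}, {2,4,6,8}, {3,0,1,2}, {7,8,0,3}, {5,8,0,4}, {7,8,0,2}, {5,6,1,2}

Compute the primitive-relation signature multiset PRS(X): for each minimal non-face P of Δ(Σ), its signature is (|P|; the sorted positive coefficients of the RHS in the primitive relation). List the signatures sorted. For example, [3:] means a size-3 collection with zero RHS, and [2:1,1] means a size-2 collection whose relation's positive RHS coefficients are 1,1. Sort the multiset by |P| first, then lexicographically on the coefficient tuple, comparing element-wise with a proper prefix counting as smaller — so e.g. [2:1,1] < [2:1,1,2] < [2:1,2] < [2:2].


Minimal non-faces — 14 found among 9 rays, 19 max cones:

  {3,5}:  v_{3} + v_{5} = 0  ⇒ sig = [2:]
  {1,7}:  v_{1} + v_{7} = v_{3}  ⇒ sig = [2:1]
  {3,4}:  v_{3} + v_{4} = v_{0} + v_{2}  ⇒ sig = [2:1,1]
  {3,6}:  v_{3} + v_{6} = v_{2} + v_{4}  ⇒ sig = [2:1,1]
  {5,7}:  v_{5} + v_{7} = v_{0} + v_{2} + v_{8}  ⇒ sig = [2:1,1,1]
  {6,7}:  v_{6} + v_{7} = v_{0} + 2·v_{2} + v_{4} + v_{8}  ⇒ sig = [2:1,1,1,2]
  {4,7}:  v_{4} + v_{7} = 2·v_{0} + 2·v_{2} + v_{8}  ⇒ sig = [2:1,2,2]
  {0,6}:  v_{0} + v_{6} = 2·v_{4}  ⇒ sig = [2:2]
  {0,2,5}:  v_{0} + v_{2} + v_{5} = v_{4}  ⇒ sig = [3:1]
  {1,4,8}:  v_{1} + v_{4} + v_{8} = v_{5}  ⇒ sig = [3:1]
  {2,4,5}:  v_{2} + v_{4} + v_{5} = v_{6}  ⇒ sig = [3:1]
  {1,6,8}:  v_{1} + v_{6} + v_{8} = v_{2} + 2·v_{5}  ⇒ sig = [3:1,2]
  {0,1,2,8}:  v_{0} + v_{1} + v_{2} + v_{8} = 0  ⇒ sig = [4:]
  {0,2,3,8}:  v_{0} + v_{2} + v_{3} + v_{8} = v_{7}  ⇒ sig = [4:1]

Signatures (|P|; sorted positive RHS coefficients), sorted:
    [2:]
    [2:1]
    [2:1,1]
    [2:1,1]
    [2:1,1,1]
    [2:1,1,1,2]
    [2:1,2,2]
    [2:2]
    [3:1]
    [3:1]
    [3:1]
    [3:1,2]
    [4:]
    [4:1]


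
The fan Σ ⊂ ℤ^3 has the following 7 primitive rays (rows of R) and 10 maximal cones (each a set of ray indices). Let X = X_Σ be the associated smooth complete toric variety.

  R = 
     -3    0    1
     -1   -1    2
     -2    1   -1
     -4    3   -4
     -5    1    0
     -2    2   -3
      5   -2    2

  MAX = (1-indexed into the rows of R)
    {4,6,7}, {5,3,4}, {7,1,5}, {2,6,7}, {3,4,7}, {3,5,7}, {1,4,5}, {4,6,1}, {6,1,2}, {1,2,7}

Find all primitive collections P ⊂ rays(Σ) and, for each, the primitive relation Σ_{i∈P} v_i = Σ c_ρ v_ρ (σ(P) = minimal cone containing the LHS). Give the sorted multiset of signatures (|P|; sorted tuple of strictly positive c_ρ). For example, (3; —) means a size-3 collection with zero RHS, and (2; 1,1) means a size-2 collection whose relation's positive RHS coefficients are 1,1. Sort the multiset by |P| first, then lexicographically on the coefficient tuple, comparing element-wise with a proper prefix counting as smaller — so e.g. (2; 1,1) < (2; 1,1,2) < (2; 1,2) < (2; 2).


Δ(Σ) — 7 vertices, 9 min non-faces:

  • {1,3}:  v_{1} + v_{3} = v_{5} ; sig = (2; 1)
  • {2,3}:  v_{2} + v_{3} = v_{1} ; sig = (2; 1)
  • {3,6}:  v_{3} + v_{6} = v_{4} ; sig = (2; 1)
  • {2,4}:  v_{2} + v_{4} = v_{1} + v_{6} ; sig = (2; 1,1)
  • {5,6}:  v_{5} + v_{6} = v_{1} + v_{4} ; sig = (2; 1,1)
  • {2,5}:  v_{2} + v_{5} = 2·v_{1} ; sig = (2; 2)
  • {1,6,7}:  v_{1} + v_{6} + v_{7} = 0 ; sig = (3; —)
  • {1,4,7}:  v_{1} + v_{4} + v_{7} = v_{3} ; sig = (3; 1)
  • {4,5,7}:  v_{4} + v_{5} + v_{7} = 2·v_{3} ; sig = (3; 2)

Signatures (|P|; sorted positive RHS coefficients), sorted:
    |P|=2: 6 collections, coeffs (1), (1), (1), (1,1), (1,1), (2)
    |P|=3: 3 collections, coeffs (), (1), (2)


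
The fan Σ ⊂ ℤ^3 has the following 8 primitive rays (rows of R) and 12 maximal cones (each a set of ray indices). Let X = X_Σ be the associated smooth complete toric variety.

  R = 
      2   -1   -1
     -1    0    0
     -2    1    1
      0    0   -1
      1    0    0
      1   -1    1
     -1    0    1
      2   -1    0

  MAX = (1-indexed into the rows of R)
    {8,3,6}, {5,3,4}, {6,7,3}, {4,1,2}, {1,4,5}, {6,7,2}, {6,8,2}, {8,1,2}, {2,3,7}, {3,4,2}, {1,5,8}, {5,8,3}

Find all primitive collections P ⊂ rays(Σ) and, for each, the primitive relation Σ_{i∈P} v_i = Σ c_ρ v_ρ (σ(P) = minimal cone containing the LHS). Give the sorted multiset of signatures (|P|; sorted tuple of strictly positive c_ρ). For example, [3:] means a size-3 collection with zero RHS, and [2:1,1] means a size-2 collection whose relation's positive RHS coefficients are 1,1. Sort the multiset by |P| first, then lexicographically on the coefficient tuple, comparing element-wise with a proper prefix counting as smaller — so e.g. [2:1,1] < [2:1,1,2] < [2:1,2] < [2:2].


Minimal non-faces — 12 found among 8 rays, 12 max cones:

  {1,3}:  v_{1} + v_{3} = 0 ; sig = [2:]
  {2,5}:  v_{2} + v_{5} = 0 ; sig = [2:]
  {4,7}:  v_{4} + v_{7} = v_{2} ; sig = [2:1]
  {4,8}:  v_{4} + v_{8} = v_{1} ; sig = [2:1]
  {7,8}:  v_{7} + v_{8} = v_{6} ; sig = [2:1]
  {1,7}:  v_{1} + v_{7} = v_{2} + v_{8} ; sig = [2:1,1]
  {4,6}:  v_{4} + v_{6} = v_{2} + v_{8} ; sig = [2:1,1]
  {5,7}:  v_{5} + v_{7} = v_{3} + v_{8} ; sig = [2:1,1]
  {1,6}:  v_{1} + v_{6} = v_{2} + 2·v_{8} ; sig = [2:1,2]
  {5,6}:  v_{5} + v_{6} = v_{3} + 2·v_{8} ; sig = [2:1,2]
  {2,3,8}:  v_{2} + v_{3} + v_{8} = v_{7} ; sig = [3:1]
  {2,3,6}:  v_{2} + v_{3} + v_{6} = 2·v_{7} ; sig = [3:2]

Signatures (|P|; sorted positive RHS coefficients), sorted:
    [2:]
    [2:]
    [2:1]
    [2:1]
    [2:1]
    [2:1,1]
    [2:1,1]
    [2:1,1]
    [2:1,2]
    [2:1,2]
    [3:1]
    [3:2]


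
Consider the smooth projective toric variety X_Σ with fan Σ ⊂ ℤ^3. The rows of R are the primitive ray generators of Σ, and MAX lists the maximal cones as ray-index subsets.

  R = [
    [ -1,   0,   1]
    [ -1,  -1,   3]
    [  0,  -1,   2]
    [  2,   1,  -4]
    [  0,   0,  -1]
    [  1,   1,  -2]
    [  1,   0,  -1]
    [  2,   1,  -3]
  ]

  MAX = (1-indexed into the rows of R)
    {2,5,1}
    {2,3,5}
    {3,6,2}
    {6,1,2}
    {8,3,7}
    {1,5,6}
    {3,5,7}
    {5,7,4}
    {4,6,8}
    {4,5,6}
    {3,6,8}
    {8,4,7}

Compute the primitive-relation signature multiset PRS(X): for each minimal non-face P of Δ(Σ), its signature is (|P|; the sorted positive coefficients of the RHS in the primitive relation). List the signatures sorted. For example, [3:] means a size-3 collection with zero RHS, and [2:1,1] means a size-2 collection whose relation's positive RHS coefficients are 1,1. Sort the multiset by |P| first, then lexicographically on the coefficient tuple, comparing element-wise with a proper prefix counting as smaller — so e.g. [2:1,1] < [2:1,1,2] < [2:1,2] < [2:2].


Minimal non-faces — 12 found among 8 rays, 12 max cones:

  • {1,7}:  v_{1} + v_{7} = 0  ⟹  sig = [2:]
  • {1,3}:  v_{1} + v_{3} = v_{2}  ⟹  sig = [2:1]
  • {1,8}:  v_{1} + v_{8} = v_{6}  ⟹  sig = [2:1]
  • {2,4}:  v_{2} + v_{4} = v_{7}  ⟹  sig = [2:1]
  • {2,7}:  v_{2} + v_{7} = v_{3}  ⟹  sig = [2:1]
  • {5,8}:  v_{5} + v_{8} = v_{4}  ⟹  sig = [2:1]
  • {6,7}:  v_{6} + v_{7} = v_{8}  ⟹  sig = [2:1]
  • {1,4}:  v_{1} + v_{4} = v_{5} + v_{6}  ⟹  sig = [2:1,1]
  • {2,8}:  v_{2} + v_{8} = v_{3} + v_{6}  ⟹  sig = [2:1,1]
  • {3,4}:  v_{3} + v_{4} = 2·v_{7}  ⟹  sig = [2:2]
  • {2,5,6}:  v_{2} + v_{5} + v_{6} = 0  ⟹  sig = [3:]
  • {3,5,6}:  v_{3} + v_{5} + v_{6} = v_{7}  ⟹  sig = [3:1]

Sorted signature multiset PRS(X):
[[2:], [2:1], [2:1], [2:1], [2:1], [2:1], [2:1], [2:1,1], [2:1,1], [2:2], [3:], [3:1]]
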